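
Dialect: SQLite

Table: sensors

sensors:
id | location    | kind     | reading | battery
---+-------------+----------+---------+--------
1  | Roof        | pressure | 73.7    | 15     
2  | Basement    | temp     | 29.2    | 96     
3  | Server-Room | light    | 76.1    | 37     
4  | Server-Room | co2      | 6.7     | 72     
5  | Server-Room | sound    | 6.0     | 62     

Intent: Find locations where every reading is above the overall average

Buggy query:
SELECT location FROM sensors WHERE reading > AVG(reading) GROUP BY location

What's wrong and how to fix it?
Bug: AVG() is an aggregate; it can't sit directly in WHERE

Fix: Compute the overall average in a scalar subquery and compare each group's MIN against it in HAVING

Corrected query:
SELECT location FROM sensors GROUP BY location HAVING MIN(reading) > (SELECT AVG(reading) FROM sensors)

Result:
location
--------
Roof    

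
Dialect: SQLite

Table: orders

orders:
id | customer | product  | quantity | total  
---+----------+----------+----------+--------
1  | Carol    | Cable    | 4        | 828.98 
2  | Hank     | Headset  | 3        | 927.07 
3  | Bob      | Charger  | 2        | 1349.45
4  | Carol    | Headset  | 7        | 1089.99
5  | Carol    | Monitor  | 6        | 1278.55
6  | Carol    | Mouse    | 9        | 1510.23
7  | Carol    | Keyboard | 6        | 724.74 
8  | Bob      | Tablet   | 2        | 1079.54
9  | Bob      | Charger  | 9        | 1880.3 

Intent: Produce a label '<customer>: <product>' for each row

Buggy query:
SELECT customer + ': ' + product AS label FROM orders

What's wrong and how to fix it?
Bug: SQLite uses || for string concatenation; + coerces text to numbers (yielding 0)

Fix: Use the || operator for string concatenation

Corrected query:
SELECT customer || ': ' || product AS label FROM orders

Result:
label          
---------------
Carol: Cable   
Hank: Headset  
Bob: Charger   
Carol: Headset 
Carol: Monitor 
Carol: Mouse   
Carol: Keyboard
Bob: Tablet    
Bob: Charger   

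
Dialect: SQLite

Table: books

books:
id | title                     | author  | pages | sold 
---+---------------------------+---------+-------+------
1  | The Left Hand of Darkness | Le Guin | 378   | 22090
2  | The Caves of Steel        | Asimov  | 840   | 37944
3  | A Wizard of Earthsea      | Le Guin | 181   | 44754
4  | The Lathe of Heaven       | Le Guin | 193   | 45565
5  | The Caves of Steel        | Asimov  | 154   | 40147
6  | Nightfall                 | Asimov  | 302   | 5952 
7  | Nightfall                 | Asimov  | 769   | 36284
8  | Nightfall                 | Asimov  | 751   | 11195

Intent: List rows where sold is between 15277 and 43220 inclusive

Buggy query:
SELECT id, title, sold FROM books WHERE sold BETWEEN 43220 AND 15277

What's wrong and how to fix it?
Bug: BETWEEN expects the lower bound first; with 43220 AND 15277 the range is empty

Fix: Swap the bounds so the smaller value comes first

Corrected query:
SELECT id, title, sold FROM books WHERE sold BETWEEN 15277 AND 43220

Result:
id | title                     | sold 
---+---------------------------+------
1  | The Left Hand of Darkness | 22090
2  | The Caves of Steel        | 37944
5  | The Caves of Steel        | 40147
7  | Nightfall                 | 36284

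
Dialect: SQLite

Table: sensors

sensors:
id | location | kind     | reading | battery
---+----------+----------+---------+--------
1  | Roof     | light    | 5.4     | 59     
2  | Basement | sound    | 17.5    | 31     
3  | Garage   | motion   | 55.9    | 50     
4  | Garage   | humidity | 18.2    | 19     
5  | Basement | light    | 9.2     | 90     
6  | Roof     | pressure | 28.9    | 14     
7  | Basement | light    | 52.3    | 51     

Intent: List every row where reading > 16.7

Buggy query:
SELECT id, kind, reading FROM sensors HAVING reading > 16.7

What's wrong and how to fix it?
Bug: This is a non-aggregate query (no GROUP BY, no aggregates), so in SQLite the HAVING clause is invalid here; a row-level condition belongs in WHERE

Fix: Replace HAVING with WHERE since the condition applies to individual rows

Corrected query:
SELECT id, kind, reading FROM sensors WHERE reading > 16.7

Result:
id | kind     | reading
---+----------+--------
2  | sound    | 17.5   
3  | motion   | 55.9   
4  | humidity | 18.2   
6  | pressure | 28.9   
7  | light    | 52.3   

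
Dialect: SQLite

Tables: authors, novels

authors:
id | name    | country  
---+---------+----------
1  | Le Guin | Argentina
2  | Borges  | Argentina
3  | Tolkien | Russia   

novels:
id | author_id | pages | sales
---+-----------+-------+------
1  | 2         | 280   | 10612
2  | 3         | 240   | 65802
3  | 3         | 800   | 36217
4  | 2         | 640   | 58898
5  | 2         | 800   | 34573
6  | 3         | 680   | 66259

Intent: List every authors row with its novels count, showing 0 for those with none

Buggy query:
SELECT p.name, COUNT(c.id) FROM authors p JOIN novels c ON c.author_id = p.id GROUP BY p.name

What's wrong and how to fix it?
Bug: An inner join excludes parents with zero children

Fix: Switch to LEFT JOIN to retain unmatched parent rows

Corrected query:
SELECT p.name, COUNT(c.id) FROM authors p LEFT JOIN novels c ON c.author_id = p.id GROUP BY p.name

Result:
name    | COUNT(c.id)
--------+------------
Borges  | 3          
Le Guin | 0          
Tolkien | 3          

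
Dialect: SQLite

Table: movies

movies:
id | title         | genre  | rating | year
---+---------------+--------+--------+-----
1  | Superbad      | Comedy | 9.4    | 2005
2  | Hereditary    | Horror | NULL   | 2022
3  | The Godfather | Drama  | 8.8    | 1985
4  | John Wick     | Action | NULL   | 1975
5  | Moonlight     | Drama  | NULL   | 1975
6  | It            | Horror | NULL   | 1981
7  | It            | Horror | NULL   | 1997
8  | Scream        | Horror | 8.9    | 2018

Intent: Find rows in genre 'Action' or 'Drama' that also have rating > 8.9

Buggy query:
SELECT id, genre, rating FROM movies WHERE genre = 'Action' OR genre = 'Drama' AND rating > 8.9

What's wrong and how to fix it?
Bug: Without parentheses, AND is evaluated before OR, so the rating filter only applies to the 'Drama' branch

Fix: Group the OR with parentheses (or use IN), then AND the threshold

Corrected query:
SELECT id, genre, rating FROM movies WHERE (genre = 'Action' OR genre = 'Drama') AND rating > 8.9

Result:
(no rows)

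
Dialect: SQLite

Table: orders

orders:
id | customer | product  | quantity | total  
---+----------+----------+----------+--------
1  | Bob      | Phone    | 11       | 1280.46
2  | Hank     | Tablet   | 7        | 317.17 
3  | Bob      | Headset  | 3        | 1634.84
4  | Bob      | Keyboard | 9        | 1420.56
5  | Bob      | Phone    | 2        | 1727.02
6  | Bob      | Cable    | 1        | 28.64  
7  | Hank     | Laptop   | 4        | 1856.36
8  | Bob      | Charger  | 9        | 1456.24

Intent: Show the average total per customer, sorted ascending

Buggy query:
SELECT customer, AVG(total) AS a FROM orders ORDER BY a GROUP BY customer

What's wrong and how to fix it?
Bug: GROUP BY must precede ORDER BY

Fix: Reorder: SELECT … FROM … GROUP BY … ORDER BY …

Corrected query:
SELECT customer, AVG(total) AS a FROM orders GROUP BY customer ORDER BY a

Result:
customer | a       
---------+---------
Hank     | 1086.765
Bob      | 1257.96 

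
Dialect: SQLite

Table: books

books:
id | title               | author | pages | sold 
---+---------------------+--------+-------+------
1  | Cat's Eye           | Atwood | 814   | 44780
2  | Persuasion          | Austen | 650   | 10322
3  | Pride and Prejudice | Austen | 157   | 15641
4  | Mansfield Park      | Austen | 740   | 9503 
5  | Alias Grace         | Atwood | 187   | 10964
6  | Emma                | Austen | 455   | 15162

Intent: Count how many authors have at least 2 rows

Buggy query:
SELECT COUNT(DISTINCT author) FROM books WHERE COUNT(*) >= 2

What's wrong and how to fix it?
Bug: WHERE filters individual rows, not groups, so a group-level COUNT is invalid there

Fix: Group first with HAVING COUNT(*) >= 2, then COUNT the resulting groups

Corrected query:
SELECT COUNT(*) FROM (SELECT author FROM books GROUP BY author HAVING COUNT(*) >= 2)

Result:
COUNT(*)
--------
2       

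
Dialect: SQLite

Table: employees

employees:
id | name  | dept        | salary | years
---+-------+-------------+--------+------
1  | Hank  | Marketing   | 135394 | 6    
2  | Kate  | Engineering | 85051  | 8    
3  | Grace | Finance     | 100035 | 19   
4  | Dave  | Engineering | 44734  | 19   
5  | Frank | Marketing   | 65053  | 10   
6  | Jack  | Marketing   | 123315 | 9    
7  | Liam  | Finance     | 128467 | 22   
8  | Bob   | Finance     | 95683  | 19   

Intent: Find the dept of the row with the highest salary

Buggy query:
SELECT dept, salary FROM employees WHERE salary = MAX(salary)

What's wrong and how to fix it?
Bug: WHERE is evaluated per row; an aggregate over the whole table isn't defined there

Fix: Wrap MAX in a scalar subquery so WHERE compares against a single value

Corrected query:
SELECT dept, salary FROM employees WHERE salary = (SELECT MAX(salary) FROM employees)

Result:
dept      | salary
----------+-------
Marketing | 135394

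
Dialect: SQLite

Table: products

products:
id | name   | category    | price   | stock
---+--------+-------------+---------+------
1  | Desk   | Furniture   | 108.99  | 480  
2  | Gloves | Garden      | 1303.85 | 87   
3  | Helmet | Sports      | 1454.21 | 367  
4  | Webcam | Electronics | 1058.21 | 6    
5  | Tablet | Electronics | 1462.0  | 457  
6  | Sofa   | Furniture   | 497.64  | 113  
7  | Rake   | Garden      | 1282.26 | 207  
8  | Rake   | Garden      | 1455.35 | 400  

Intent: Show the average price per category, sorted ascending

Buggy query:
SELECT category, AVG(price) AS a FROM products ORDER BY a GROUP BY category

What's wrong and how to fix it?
Bug: ORDER BY appears before GROUP BY; SQL clause order requires GROUP BY first

Fix: Reorder: SELECT … FROM … GROUP BY … ORDER BY …

Corrected query:
SELECT category, AVG(price) AS a FROM products GROUP BY category ORDER BY a

Result:
category    | a          
------------+------------
Furniture   | 303.315    
Electronics | 1260.105   
Garden      | 1347.153333
Sports      | 1454.21    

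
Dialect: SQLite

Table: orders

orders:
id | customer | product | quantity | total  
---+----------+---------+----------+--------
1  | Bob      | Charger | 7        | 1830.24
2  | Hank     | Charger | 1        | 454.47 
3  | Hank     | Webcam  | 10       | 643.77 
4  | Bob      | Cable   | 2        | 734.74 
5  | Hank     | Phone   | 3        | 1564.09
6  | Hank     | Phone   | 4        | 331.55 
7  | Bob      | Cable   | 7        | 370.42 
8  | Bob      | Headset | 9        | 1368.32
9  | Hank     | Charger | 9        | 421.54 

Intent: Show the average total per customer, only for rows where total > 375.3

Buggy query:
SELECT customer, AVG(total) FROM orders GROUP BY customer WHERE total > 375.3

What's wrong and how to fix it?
Bug: Row-level WHERE must come before GROUP BY in the clause order

Fix: Place WHERE between FROM and GROUP BY

Corrected query:
SELECT customer, AVG(total) FROM orders WHERE total > 375.3 GROUP BY customer

Result:
customer | AVG(total)
---------+-----------
Bob      | 1311.1    
Hank     | 770.9675  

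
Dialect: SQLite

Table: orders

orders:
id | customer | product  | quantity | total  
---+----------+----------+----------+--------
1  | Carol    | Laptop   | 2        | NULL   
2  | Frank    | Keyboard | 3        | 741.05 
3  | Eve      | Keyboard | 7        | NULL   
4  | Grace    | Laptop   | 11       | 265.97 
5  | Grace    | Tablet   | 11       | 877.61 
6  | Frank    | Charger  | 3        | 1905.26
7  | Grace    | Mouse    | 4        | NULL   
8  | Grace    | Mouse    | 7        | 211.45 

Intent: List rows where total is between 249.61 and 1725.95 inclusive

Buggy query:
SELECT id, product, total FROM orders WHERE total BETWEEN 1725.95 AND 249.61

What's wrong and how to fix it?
Bug: The bounds are reversed; BETWEEN a AND b requires a <= b to match anything

Fix: Write BETWEEN 249.61 AND 1725.95

Corrected query:
SELECT id, product, total FROM orders WHERE total BETWEEN 249.61 AND 1725.95

Result:
id | product  | total 
---+----------+-------
2  | Keyboard | 741.05
4  | Laptop   | 265.97
5  | Tablet   | 877.61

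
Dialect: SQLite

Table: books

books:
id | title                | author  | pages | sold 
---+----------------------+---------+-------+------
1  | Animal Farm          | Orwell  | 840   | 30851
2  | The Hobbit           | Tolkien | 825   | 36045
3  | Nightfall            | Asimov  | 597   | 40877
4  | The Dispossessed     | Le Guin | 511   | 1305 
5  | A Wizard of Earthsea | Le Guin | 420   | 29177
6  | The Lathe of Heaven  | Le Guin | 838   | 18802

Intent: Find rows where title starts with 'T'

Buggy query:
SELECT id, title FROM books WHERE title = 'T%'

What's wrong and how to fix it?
Bug: Wildcards only work with LIKE; '=' treats '%' as a literal character

Fix: Use LIKE for wildcard pattern matching

Corrected query:
SELECT id, title FROM books WHERE title LIKE 'T%'

Result:
id | title              
---+--------------------
2  | The Hobbit         
4  | The Dispossessed   
6  | The Lathe of Heaven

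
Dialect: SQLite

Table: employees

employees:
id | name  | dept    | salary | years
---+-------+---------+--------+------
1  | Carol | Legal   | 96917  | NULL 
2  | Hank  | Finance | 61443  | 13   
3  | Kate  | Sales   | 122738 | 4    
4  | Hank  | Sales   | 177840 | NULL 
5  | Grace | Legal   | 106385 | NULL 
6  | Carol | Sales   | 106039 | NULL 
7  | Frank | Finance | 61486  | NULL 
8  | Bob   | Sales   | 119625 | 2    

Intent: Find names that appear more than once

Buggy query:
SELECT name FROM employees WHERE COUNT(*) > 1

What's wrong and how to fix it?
Bug: COUNT(*) is an aggregate and cannot be used in WHERE

Fix: Group first, then use HAVING for the count condition

Corrected query:
SELECT name FROM employees GROUP BY name HAVING COUNT(*) > 1

Result:
name 
-----
Carol
Hank 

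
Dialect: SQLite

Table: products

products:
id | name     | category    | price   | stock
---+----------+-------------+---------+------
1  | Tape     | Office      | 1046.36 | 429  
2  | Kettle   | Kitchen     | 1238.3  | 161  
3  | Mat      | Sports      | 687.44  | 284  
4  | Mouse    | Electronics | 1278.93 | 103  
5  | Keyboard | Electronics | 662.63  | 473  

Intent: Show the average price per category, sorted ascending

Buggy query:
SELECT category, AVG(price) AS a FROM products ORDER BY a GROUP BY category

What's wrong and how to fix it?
Bug: ORDER BY appears before GROUP BY; SQL clause order requires GROUP BY first

Fix: Move ORDER BY to the end, after GROUP BY

Corrected query:
SELECT category, AVG(price) AS a FROM products GROUP BY category ORDER BY a

Result:
category    | a      
------------+--------
Sports      | 687.44 
Electronics | 970.78 
Office      | 1046.36
Kitchen     | 1238.3 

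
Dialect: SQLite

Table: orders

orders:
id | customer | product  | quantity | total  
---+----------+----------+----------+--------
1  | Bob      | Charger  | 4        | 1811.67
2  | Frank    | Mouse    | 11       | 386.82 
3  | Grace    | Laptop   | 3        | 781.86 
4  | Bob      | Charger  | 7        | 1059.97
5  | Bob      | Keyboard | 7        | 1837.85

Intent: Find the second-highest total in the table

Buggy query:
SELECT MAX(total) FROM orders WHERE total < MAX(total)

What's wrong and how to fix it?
Bug: MAX(total) on the right of the comparison is an aggregate-in-WHERE error

Fix: Compute the overall MAX in a subquery, then take MAX of rows below it

Corrected query:
SELECT MAX(total) FROM orders WHERE total < (SELECT MAX(total) FROM orders)

Result:
MAX(total)
----------
1811.67   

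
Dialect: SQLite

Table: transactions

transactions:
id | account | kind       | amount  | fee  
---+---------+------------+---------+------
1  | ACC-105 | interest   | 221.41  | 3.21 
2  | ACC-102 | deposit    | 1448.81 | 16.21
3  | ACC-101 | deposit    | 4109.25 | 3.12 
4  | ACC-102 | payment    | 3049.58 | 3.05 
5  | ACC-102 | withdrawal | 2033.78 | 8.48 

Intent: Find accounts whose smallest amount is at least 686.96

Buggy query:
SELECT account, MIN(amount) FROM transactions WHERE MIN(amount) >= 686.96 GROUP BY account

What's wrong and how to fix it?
Bug: Aggregates like MIN are computed per group after WHERE runs

Fix: Replace WHERE with HAVING after the GROUP BY

Corrected query:
SELECT account, MIN(amount) FROM transactions GROUP BY account HAVING MIN(amount) >= 686.96

Result:
account | MIN(amount)
--------+------------
ACC-101 | 4109.25    
ACC-102 | 1448.81    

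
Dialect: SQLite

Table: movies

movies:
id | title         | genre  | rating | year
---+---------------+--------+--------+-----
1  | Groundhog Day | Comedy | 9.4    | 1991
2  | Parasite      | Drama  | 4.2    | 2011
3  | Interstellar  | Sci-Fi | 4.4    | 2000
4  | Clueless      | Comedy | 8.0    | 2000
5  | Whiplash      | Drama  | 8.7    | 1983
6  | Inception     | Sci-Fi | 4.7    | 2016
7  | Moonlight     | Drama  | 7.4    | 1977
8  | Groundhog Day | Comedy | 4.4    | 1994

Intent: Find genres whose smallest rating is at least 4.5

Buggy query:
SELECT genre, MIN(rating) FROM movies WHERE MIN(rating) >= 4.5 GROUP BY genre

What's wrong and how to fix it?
Bug: Aggregates like MIN are computed per group after WHERE runs

Fix: Replace WHERE with HAVING after the GROUP BY

Corrected query:
SELECT genre, MIN(rating) FROM movies GROUP BY genre HAVING MIN(rating) >= 4.5

Result:
(no rows)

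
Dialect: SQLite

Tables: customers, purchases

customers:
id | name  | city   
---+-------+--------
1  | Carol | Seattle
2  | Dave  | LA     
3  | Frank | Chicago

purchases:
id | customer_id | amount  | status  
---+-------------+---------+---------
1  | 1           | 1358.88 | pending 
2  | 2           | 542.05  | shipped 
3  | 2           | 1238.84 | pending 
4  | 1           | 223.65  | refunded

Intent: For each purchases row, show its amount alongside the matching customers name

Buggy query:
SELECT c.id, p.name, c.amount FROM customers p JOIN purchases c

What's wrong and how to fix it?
Bug: JOIN with no ON clause produces a cartesian product; every purchases row pairs with every customers row

Fix: Add ON c.customer_id = p.id to the JOIN

Corrected query:
SELECT c.id, p.name, c.amount FROM customers p JOIN purchases c ON c.customer_id = p.id

Result:
id | name  | amount 
---+-------+--------
1  | Carol | 1358.88
2  | Dave  | 542.05 
3  | Dave  | 1238.84
4  | Carol | 223.65 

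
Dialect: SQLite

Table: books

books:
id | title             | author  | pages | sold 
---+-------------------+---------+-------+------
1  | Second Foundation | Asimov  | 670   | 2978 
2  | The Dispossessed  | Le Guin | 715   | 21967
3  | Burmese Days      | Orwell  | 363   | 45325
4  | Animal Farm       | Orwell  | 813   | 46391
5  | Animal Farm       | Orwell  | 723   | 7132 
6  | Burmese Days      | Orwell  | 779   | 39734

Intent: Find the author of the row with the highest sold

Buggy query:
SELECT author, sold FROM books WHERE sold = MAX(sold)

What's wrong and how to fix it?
Bug: MAX(sold) is an aggregate and cannot be used directly in WHERE

Fix: Wrap MAX in a scalar subquery so WHERE compares against a single value

Corrected query:
SELECT author, sold FROM books WHERE sold = (SELECT MAX(sold) FROM books)

Result:
author | sold 
-------+------
Orwell | 46391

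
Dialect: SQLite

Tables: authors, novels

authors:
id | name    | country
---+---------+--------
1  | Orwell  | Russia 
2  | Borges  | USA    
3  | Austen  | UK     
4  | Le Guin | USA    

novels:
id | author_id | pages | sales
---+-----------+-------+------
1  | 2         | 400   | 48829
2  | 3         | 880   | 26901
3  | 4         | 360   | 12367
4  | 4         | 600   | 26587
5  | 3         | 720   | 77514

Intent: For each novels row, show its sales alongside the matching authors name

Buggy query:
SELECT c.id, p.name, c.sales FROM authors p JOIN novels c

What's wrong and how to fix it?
Bug: Missing join condition: each novels row is matched to all authors rows instead of just its own

Fix: Specify the join condition linking the foreign key to the parent id

Corrected query:
SELECT c.id, p.name, c.sales FROM authors p JOIN novels c ON c.author_id = p.id

Result:
id | name    | sales
---+---------+------
1  | Borges  | 48829
2  | Austen  | 26901
3  | Le Guin | 12367
4  | Le Guin | 26587
5  | Austen  | 77514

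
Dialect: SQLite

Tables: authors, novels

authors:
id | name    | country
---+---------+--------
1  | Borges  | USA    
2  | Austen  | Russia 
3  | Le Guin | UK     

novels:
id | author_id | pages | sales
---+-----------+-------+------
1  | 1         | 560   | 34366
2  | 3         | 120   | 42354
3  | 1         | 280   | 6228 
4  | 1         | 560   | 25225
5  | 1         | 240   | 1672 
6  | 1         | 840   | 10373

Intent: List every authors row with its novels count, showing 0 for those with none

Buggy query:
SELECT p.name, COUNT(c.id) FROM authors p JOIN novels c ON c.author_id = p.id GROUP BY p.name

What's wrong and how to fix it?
Bug: INNER JOIN drops authors rows that have no matching novels rows

Fix: Switch to LEFT JOIN to retain unmatched parent rows

Corrected query:
SELECT p.name, COUNT(c.id) FROM authors p LEFT JOIN novels c ON c.author_id = p.id GROUP BY p.name

Result:
name    | COUNT(c.id)
--------+------------
Austen  | 0          
Borges  | 5          
Le Guin | 1          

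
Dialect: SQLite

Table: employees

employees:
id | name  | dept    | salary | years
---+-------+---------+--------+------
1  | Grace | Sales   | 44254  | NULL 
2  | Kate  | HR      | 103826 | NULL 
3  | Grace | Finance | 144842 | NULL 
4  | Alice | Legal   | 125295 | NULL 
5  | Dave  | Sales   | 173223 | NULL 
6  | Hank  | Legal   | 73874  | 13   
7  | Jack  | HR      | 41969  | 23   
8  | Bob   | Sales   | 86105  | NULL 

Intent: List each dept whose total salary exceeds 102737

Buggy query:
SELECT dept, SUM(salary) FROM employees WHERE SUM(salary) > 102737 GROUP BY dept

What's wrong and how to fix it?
Bug: SUM(salary) is an aggregate, but WHERE filters rows before aggregation

Fix: Use HAVING (which filters groups after aggregation) instead of WHERE

Corrected query:
SELECT dept, SUM(salary) FROM employees GROUP BY dept HAVING SUM(salary) > 102737

Result:
dept    | SUM(salary)
--------+------------
Finance | 144842     
HR      | 145795     
Legal   | 199169     
Sales   | 303582     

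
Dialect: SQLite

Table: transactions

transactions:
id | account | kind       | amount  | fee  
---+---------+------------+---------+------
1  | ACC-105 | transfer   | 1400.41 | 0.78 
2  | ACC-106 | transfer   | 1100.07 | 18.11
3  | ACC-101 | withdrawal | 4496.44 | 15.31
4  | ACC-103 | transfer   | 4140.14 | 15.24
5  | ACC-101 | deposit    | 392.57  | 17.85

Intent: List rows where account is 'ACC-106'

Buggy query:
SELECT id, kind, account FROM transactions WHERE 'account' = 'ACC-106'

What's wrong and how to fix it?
Bug: 'account' in single quotes is a string literal, not the column; the comparison is literal-vs-literal and never true

Fix: Reference the column as account without single quotes

Corrected query:
SELECT id, kind, account FROM transactions WHERE account = 'ACC-106'

Result:
id | kind     | account
---+----------+--------
2  | transfer | ACC-106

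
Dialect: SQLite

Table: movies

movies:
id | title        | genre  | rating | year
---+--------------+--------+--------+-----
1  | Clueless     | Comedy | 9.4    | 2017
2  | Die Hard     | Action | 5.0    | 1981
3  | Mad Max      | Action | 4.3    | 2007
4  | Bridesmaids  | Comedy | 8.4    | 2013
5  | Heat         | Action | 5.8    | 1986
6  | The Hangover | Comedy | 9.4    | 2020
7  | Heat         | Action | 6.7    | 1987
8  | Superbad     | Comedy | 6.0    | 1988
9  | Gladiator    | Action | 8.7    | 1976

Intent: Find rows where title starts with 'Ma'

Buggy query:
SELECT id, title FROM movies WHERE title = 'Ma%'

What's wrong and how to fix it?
Bug: '=' compares the literal string including the % character; pattern matching needs LIKE

Fix: Replace '=' with LIKE so 'Ma%' is treated as a pattern

Corrected query:
SELECT id, title FROM movies WHERE title LIKE 'Ma%'

Result:
id | title  
---+--------
3  | Mad Max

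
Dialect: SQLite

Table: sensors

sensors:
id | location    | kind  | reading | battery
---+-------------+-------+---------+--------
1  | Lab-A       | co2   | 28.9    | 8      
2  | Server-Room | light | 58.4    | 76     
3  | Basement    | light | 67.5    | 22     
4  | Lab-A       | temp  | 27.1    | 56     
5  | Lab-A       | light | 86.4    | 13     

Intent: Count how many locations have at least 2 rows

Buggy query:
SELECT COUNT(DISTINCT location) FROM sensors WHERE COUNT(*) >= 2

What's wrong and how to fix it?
Bug: WHERE filters individual rows, not groups, so a group-level COUNT is invalid there

Fix: Group first with HAVING COUNT(*) >= 2, then COUNT the resulting groups

Corrected query:
SELECT COUNT(*) FROM (SELECT location FROM sensors GROUP BY location HAVING COUNT(*) >= 2)

Result:
COUNT(*)
--------
1       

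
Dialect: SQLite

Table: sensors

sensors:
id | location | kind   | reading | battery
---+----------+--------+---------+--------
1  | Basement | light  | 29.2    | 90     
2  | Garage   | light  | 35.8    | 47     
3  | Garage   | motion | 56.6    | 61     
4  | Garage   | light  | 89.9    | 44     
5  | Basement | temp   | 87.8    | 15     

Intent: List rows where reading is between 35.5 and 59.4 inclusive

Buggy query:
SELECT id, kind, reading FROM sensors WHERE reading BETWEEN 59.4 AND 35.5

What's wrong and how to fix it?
Bug: The bounds are reversed; BETWEEN a AND b requires a <= b to match anything

Fix: Swap the bounds so the smaller value comes first

Corrected query:
SELECT id, kind, reading FROM sensors WHERE reading BETWEEN 35.5 AND 59.4

Result:
id | kind   | reading
---+--------+--------
2  | light  | 35.8   
3  | motion | 56.6   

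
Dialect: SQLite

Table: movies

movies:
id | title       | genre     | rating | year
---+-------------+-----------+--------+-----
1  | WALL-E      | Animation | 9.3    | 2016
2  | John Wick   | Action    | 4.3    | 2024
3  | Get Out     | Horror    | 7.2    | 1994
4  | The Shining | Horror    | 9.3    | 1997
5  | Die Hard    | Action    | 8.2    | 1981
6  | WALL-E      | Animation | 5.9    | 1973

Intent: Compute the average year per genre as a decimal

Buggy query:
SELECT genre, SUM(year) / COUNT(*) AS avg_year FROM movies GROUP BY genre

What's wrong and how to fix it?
Bug: SUM(year) and COUNT(*) are both integers; the division truncates the fractional part

Fix: Multiply by 1.0 (or CAST to REAL) to force floating-point division

Corrected query:
SELECT genre, SUM(year) * 1.0 / COUNT(*) AS avg_year FROM movies GROUP BY genre

Result:
genre     | avg_year
----------+---------
Action    | 2002.5  
Animation | 1994.5  
Horror    | 1995.5  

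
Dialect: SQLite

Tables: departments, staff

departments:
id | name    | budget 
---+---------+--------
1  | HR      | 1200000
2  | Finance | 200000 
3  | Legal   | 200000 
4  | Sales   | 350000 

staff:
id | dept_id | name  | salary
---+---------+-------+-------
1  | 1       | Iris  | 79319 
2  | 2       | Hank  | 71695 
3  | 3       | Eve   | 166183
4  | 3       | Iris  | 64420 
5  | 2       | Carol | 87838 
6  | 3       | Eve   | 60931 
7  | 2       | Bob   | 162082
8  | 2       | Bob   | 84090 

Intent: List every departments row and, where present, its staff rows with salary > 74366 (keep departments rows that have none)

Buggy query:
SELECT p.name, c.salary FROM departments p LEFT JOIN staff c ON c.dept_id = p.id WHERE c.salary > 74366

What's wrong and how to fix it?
Bug: A WHERE condition on the right-hand table after LEFT JOIN drops unmatched parents

Fix: Move the right-table condition into the ON clause so unmatched parents are kept

Corrected query:
SELECT p.name, c.salary FROM departments p LEFT JOIN staff c ON c.dept_id = p.id AND c.salary > 74366

Result:
name    | salary
--------+-------
HR      | 79319 
Finance | 84090 
Finance | 87838 
Finance | 162082
Legal   | 166183
Sales   | NULL  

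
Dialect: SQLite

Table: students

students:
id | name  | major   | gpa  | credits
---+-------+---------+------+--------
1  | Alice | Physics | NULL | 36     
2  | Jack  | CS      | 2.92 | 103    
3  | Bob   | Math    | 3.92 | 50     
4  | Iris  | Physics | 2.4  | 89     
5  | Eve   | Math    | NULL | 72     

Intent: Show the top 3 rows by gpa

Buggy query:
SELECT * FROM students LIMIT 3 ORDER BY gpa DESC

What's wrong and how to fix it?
Bug: ORDER BY cannot follow LIMIT; LIMIT is the final clause

Fix: Swap the clauses: ORDER BY first, then LIMIT

Corrected query:
SELECT * FROM students ORDER BY gpa DESC LIMIT 3

Result:
id | name | major   | gpa  | credits
---+------+---------+------+--------
3  | Bob  | Math    | 3.92 | 50     
2  | Jack | CS      | 2.92 | 103    
4  | Iris | Physics | 2.4  | 89     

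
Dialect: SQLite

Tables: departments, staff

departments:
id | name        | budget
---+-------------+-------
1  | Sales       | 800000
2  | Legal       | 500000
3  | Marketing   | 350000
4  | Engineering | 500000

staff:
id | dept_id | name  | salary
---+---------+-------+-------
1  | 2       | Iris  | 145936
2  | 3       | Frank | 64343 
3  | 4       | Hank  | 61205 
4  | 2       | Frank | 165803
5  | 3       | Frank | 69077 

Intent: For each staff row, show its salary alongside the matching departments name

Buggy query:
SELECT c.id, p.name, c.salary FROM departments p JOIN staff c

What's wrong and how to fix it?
Bug: Missing join condition: each staff row is matched to all departments rows instead of just its own

Fix: Add ON c.dept_id = p.id to the JOIN

Corrected query:
SELECT c.id, p.name, c.salary FROM departments p JOIN staff c ON c.dept_id = p.id

Result:
id | name        | salary
---+-------------+-------
1  | Legal       | 145936
2  | Marketing   | 64343 
3  | Engineering | 61205 
4  | Legal       | 165803
5  | Marketing   | 69077 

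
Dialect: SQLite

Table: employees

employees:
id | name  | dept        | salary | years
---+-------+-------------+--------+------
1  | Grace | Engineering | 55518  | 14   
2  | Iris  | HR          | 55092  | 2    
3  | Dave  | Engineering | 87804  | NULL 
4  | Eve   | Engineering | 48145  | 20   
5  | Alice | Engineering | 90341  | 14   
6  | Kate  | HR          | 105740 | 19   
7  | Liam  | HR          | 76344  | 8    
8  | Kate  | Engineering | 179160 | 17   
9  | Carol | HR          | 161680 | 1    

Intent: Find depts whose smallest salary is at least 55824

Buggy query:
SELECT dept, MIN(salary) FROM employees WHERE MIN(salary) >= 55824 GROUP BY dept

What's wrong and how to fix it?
Bug: MIN() in WHERE is a misuse of aggregate

Fix: Use HAVING for the per-group MIN condition

Corrected query:
SELECT dept, MIN(salary) FROM employees GROUP BY dept HAVING MIN(salary) >= 55824

Result:
(no rows)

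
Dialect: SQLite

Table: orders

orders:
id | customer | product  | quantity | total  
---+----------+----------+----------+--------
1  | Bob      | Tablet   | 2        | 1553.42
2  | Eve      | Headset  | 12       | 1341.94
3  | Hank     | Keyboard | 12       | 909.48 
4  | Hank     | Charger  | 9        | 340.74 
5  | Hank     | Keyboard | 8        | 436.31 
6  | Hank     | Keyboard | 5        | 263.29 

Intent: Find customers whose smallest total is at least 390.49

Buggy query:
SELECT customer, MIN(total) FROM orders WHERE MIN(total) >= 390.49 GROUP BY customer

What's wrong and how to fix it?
Bug: Aggregates like MIN are computed per group after WHERE runs

Fix: Use HAVING for the per-group MIN condition

Corrected query:
SELECT customer, MIN(total) FROM orders GROUP BY customer HAVING MIN(total) >= 390.49

Result:
customer | MIN(total)
---------+-----------
Bob      | 1553.42   
Eve      | 1341.94   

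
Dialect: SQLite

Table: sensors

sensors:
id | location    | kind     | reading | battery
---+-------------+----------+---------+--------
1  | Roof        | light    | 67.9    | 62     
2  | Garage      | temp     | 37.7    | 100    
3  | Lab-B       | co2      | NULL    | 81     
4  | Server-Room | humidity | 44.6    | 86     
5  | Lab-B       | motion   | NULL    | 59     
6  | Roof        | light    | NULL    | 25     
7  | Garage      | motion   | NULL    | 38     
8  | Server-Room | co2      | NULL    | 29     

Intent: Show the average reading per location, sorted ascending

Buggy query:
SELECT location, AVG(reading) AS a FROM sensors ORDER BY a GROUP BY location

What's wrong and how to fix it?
Bug: GROUP BY must precede ORDER BY

Fix: Reorder: SELECT … FROM … GROUP BY … ORDER BY …

Corrected query:
SELECT location, AVG(reading) AS a FROM sensors GROUP BY location ORDER BY a

Result:
location    | a   
------------+-----
Lab-B       | NULL
Garage      | 37.7
Server-Room | 44.6
Roof        | 67.9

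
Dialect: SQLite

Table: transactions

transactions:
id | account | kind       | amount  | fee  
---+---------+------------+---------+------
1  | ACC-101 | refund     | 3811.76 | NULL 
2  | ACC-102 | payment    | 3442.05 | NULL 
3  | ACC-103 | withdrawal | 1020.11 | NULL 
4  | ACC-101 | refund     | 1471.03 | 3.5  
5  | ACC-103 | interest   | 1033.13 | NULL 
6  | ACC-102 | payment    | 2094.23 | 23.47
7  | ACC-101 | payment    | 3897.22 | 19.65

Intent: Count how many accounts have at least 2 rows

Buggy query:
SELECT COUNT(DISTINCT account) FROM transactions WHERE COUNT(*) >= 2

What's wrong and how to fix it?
Bug: WHERE filters individual rows, not groups, so a group-level COUNT is invalid there

Fix: Use a subquery that GROUPs and filters with HAVING, then count its rows

Corrected query:
SELECT COUNT(*) FROM (SELECT account FROM transactions GROUP BY account HAVING COUNT(*) >= 2)

Result:
COUNT(*)
--------
3       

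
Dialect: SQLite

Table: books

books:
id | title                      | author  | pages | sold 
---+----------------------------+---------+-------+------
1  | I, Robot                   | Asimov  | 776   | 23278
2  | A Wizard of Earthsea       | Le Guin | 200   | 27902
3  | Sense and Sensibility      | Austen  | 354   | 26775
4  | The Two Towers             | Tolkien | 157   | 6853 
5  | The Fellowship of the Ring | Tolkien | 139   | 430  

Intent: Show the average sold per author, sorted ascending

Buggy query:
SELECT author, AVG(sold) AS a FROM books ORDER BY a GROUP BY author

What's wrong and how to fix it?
Bug: GROUP BY must precede ORDER BY

Fix: Reorder: SELECT … FROM … GROUP BY … ORDER BY …

Corrected query:
SELECT author, AVG(sold) AS a FROM books GROUP BY author ORDER BY a

Result:
author  | a     
--------+-------
Tolkien | 3641.5
Asimov  | 23278 
Austen  | 26775 
Le Guin | 27902 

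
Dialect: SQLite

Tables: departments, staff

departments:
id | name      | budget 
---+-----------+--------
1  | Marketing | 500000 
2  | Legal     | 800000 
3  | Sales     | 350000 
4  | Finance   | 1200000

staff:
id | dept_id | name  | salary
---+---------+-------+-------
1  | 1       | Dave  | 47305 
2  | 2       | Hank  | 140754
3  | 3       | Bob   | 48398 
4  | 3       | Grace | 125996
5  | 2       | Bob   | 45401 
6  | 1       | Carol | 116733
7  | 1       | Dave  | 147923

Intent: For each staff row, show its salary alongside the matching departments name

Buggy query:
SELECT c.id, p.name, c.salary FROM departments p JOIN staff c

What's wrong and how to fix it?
Bug: JOIN with no ON clause produces a cartesian product; every staff row pairs with every departments row

Fix: Specify the join condition linking the foreign key to the parent id

Corrected query:
SELECT c.id, p.name, c.salary FROM departments p JOIN staff c ON c.dept_id = p.id

Result:
id | name      | salary
---+-----------+-------
1  | Marketing | 47305 
2  | Legal     | 140754
3  | Sales     | 48398 
4  | Sales     | 125996
5  | Legal     | 45401 
6  | Marketing | 116733
7  | Marketing | 147923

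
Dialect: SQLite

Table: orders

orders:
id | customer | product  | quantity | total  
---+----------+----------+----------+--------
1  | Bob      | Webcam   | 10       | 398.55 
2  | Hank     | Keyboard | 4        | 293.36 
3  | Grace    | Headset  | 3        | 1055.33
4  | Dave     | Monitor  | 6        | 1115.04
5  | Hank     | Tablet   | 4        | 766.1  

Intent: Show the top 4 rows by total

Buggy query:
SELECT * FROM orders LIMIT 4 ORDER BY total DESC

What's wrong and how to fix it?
Bug: LIMIT must come after ORDER BY

Fix: Sort with ORDER BY, then apply LIMIT

Corrected query:
SELECT * FROM orders ORDER BY total DESC LIMIT 4

Result:
id | customer | product | quantity | total  
---+----------+---------+----------+--------
4  | Dave     | Monitor | 6        | 1115.04
3  | Grace    | Headset | 3        | 1055.33
5  | Hank     | Tablet  | 4        | 766.1  
1  | Bob      | Webcam  | 10       | 398.55 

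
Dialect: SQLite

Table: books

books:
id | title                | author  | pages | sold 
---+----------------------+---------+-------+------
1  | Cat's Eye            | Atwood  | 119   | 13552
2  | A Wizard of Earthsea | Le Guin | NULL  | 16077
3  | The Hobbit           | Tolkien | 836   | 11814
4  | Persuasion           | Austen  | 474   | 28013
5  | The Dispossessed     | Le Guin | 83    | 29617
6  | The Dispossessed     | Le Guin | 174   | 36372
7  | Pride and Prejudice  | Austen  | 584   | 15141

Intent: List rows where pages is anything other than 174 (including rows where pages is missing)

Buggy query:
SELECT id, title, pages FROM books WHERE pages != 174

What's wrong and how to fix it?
Bug: 'pages != 174' is unknown when pages is NULL, so NULL rows are silently excluded

Fix: Handle NULL separately with IS NULL alongside the inequality

Corrected query:
SELECT id, title, pages FROM books WHERE pages != 174 OR pages IS NULL

Result:
id | title                | pages
---+----------------------+------
1  | Cat's Eye            | 119  
2  | A Wizard of Earthsea | NULL 
3  | The Hobbit           | 836  
4  | Persuasion           | 474  
5  | The Dispossessed     | 83   
7  | Pride and Prejudice  | 584  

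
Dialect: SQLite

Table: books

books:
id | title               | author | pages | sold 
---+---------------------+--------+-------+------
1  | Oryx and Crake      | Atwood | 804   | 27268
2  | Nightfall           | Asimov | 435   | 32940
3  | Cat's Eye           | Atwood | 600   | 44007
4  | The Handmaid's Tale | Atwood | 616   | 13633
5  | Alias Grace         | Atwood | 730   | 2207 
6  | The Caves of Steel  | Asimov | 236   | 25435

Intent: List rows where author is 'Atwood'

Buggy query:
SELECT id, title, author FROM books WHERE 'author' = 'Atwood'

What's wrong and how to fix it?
Bug: Single quotes denote string literals in SQL; the column name is being compared as a constant string

Fix: Reference the column as author without single quotes

Corrected query:
SELECT id, title, author FROM books WHERE author = 'Atwood'

Result:
id | title               | author
---+---------------------+-------
1  | Oryx and Crake      | Atwood
3  | Cat's Eye           | Atwood
4  | The Handmaid's Tale | Atwood
5  | Alias Grace         | Atwood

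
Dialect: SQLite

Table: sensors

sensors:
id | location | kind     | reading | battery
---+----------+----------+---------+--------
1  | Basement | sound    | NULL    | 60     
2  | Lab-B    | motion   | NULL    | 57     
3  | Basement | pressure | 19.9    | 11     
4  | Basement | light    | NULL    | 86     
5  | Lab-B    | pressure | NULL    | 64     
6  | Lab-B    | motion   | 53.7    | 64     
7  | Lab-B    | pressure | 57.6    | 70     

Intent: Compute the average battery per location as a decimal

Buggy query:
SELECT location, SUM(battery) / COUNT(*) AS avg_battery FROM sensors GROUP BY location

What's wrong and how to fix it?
Bug: Both operands are integers, so '/' performs integer division and truncates

Fix: Cast one side to REAL so the division keeps the fractional part

Corrected query:
SELECT location, SUM(battery) * 1.0 / COUNT(*) AS avg_battery FROM sensors GROUP BY location

Result:
location | avg_battery
---------+------------
Basement | 52.333333  
Lab-B    | 63.75      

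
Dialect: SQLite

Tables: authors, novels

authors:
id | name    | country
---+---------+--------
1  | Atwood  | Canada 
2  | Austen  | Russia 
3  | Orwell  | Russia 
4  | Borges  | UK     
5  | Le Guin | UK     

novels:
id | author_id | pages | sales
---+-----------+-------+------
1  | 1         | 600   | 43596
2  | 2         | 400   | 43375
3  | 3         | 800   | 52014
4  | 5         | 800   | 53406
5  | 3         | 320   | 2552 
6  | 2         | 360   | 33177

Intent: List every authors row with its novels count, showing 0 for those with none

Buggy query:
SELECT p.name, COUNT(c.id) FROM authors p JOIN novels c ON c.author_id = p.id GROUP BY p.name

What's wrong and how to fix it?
Bug: INNER JOIN drops authors rows that have no matching novels rows

Fix: Switch to LEFT JOIN to retain unmatched parent rows

Corrected query:
SELECT p.name, COUNT(c.id) FROM authors p LEFT JOIN novels c ON c.author_id = p.id GROUP BY p.name

Result:
name    | COUNT(c.id)
--------+------------
Atwood  | 1          
Austen  | 2          
Borges  | 0          
Le Guin | 1          
Orwell  | 2          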